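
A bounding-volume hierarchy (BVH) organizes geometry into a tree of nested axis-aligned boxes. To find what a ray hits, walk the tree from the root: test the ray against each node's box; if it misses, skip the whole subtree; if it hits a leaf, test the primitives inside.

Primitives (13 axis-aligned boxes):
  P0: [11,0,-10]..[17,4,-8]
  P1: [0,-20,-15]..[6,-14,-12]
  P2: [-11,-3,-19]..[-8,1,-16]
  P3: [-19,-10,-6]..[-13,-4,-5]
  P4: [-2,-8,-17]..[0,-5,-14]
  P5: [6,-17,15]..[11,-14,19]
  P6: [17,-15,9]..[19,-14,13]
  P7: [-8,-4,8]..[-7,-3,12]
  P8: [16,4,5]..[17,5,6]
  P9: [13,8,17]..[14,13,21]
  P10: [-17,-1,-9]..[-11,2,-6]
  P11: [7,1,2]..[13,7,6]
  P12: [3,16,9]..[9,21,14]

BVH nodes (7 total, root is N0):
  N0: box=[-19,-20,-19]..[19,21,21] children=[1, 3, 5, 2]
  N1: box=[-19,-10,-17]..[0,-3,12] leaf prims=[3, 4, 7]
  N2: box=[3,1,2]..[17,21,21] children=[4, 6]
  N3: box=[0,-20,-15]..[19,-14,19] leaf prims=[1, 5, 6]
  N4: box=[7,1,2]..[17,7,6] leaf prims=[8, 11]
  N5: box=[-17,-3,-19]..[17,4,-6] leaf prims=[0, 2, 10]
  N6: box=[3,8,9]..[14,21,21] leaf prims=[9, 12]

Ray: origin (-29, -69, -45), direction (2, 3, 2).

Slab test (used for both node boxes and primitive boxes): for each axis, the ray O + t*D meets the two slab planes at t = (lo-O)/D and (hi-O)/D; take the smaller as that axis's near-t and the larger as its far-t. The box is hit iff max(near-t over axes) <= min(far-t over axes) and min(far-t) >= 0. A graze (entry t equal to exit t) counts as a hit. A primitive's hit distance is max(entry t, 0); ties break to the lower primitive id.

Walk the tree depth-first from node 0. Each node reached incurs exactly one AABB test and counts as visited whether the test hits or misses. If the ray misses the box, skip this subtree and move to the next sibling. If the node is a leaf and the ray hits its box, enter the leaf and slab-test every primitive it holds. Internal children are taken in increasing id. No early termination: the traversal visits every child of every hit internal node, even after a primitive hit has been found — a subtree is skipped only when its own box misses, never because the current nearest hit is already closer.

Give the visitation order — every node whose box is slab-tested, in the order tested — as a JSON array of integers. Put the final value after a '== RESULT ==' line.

Traverse from the root:
N0 x:[5,24] y:[49/3,30] z:[13,33] -> hit [49/3,24], descend [1, 2, 3, 5]
  N1 x:[5,29/2] y:[59/3,22] z:[14,57/2] -> miss, prune
  N2 x:[16,23] y:[70/3,30] z:[47/2,33] -> miss, prune
  N3 x:[29/2,24] y:[49/3,55/3] z:[15,32] -> hit [49/3,55/3] leaf, test {P1@t=49/3, P5(miss), P6(miss)}
  N5 x:[6,23] y:[22,73/3] z:[13,39/2] -> miss, prune

Summary -> nodes [0, 1, 2, 3, 5]; box-tests=5; leaf-entries=1; first=P1

== RESULT ==
[0, 1, 2, 3, 5]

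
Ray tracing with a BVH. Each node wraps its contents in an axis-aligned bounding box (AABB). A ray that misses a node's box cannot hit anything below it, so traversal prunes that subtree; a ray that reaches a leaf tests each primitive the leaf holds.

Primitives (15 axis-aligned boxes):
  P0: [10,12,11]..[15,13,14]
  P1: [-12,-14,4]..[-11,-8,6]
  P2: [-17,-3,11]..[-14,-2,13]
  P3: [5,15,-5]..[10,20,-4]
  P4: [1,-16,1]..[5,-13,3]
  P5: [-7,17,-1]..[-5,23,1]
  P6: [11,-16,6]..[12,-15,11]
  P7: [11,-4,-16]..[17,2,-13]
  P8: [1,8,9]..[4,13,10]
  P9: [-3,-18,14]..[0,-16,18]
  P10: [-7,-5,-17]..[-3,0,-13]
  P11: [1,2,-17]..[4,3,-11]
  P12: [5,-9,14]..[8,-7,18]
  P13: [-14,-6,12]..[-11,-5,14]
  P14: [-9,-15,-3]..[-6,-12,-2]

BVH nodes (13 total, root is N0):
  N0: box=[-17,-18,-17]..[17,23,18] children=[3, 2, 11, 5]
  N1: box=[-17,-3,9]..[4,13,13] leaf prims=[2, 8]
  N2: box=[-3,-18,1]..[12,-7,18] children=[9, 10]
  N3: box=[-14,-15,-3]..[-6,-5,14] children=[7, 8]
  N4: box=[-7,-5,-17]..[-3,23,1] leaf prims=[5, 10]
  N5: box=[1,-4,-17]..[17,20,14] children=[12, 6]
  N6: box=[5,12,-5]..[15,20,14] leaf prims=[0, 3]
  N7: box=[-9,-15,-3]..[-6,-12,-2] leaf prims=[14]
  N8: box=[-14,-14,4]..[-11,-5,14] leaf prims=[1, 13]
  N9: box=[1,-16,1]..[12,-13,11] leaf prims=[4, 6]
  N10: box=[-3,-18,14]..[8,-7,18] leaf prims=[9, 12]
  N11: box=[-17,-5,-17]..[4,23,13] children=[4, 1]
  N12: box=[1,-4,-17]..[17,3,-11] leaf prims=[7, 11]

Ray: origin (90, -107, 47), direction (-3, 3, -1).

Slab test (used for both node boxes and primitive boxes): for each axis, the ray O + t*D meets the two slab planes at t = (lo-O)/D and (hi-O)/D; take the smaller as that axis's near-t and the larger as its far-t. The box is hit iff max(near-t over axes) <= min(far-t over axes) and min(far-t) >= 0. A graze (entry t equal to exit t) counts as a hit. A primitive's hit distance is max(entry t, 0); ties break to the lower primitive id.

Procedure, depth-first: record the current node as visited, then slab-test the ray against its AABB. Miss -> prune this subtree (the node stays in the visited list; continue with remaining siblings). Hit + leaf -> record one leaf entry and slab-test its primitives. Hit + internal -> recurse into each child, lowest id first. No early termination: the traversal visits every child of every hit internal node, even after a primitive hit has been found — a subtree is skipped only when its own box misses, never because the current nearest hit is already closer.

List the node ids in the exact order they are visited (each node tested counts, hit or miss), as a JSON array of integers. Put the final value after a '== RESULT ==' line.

Trace the traversal:
N0 x:[73/3,107/3] y:[89/3,130/3] z:[29,64] -> hit [89/3,107/3], descend [2, 3, 5, 11]
  N2 x:[26,31] y:[89/3,100/3] z:[29,46] -> hit [89/3,31], descend [9, 10]
    N9 x:[26,89/3] y:[91/3,94/3] z:[36,46] -> miss, prune
    N10 x:[82/3,31] y:[89/3,100/3] z:[29,33] -> hit [89/3,31] leaf, test {P9@t=30, P12(miss)}
  N3 x:[32,104/3] y:[92/3,34] z:[33,50] -> hit [33,34], descend [7, 8]
    N7 x:[32,33] y:[92/3,95/3] z:[49,50] -> miss, prune
    N8 x:[101/3,104/3] y:[31,34] z:[33,43] -> hit [101/3,34] leaf, test {P1(miss), P13@t=101/3}
  N5 x:[73/3,89/3] y:[103/3,127/3] z:[33,64] -> miss, prune
  N11 x:[86/3,107/3] y:[34,130/3] z:[34,64] -> hit [34,107/3], descend [1, 4]
    N1 x:[86/3,107/3] y:[104/3,40] z:[34,38] -> hit [104/3,107/3] leaf, test {P2@t=104/3, P8(miss)}
    N4 x:[31,97/3] y:[34,130/3] z:[46,64] -> miss, prune

order=[0, 2, 9, 10, 3, 7, 8, 5, 11, 1, 4]  |boxes|=11  |leaves|=3  hit=P9

== RESULT ==
[0, 2, 9, 10, 3, 7, 8, 5, 11, 1, 4]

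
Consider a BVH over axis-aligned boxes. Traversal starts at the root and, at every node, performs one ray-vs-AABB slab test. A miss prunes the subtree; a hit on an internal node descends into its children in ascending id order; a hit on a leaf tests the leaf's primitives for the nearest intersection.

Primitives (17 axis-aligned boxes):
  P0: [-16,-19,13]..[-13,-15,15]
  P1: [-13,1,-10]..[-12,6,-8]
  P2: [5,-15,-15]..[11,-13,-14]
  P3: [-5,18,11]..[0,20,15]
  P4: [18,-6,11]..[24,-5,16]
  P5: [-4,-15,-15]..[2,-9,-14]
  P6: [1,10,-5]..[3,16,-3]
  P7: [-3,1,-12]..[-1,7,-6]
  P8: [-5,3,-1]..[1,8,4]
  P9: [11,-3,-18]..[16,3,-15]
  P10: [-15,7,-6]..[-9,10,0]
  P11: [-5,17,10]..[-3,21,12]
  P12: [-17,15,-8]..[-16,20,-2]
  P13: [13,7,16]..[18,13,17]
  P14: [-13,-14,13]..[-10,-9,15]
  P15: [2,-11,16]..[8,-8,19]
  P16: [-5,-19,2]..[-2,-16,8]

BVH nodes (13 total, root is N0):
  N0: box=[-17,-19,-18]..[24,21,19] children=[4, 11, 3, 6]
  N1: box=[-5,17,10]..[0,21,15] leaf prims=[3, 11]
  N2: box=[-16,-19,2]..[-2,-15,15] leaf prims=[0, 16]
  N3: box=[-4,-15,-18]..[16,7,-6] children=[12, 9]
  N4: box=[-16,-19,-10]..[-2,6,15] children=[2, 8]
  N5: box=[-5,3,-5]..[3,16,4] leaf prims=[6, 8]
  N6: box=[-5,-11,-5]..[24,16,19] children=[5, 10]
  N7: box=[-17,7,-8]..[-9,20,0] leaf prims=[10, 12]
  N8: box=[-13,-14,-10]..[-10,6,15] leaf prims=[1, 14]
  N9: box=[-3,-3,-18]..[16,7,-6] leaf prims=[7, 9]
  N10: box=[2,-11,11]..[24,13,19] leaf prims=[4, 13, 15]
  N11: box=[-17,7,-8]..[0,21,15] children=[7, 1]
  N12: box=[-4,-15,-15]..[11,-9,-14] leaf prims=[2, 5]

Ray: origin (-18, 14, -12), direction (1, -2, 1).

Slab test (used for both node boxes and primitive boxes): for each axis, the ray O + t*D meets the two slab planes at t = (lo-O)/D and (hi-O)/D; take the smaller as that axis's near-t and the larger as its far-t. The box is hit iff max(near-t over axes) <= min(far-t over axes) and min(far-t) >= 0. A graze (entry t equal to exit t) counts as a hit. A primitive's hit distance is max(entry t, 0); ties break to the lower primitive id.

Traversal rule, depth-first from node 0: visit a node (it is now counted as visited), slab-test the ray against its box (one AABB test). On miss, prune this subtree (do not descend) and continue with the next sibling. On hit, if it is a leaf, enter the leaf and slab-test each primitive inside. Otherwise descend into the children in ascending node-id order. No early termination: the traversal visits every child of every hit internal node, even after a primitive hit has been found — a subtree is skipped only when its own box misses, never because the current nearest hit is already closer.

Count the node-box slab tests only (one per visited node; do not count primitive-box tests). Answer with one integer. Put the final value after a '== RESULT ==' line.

Walk:
N0 x:[1,42] y:[-7/2,33/2] z:[-6,31] -> hit [1,33/2], descend [3, 4, 6, 11]
  N3 x:[14,34] y:[7/2,29/2] z:[-6,6] -> miss, prune
  N4 x:[2,16] y:[4,33/2] z:[2,27] -> hit [4,16], descend [2, 8]
    N2 x:[2,16] y:[29/2,33/2] z:[14,27] -> hit [29/2,16] leaf, test {P0(miss), P16@t=15}
    N8 x:[5,8] y:[4,14] z:[2,27] -> hit [5,8] leaf, test {P1(miss), P14(miss)}
  N6 x:[13,42] y:[-1,25/2] z:[7,31] -> miss, prune
  N11 x:[1,18] y:[-7/2,7/2] z:[4,27] -> miss, prune

Summary -> nodes [0, 3, 4, 2, 8, 6, 11]; box-tests=7; leaf-entries=2; first=P16

== RESULT ==
7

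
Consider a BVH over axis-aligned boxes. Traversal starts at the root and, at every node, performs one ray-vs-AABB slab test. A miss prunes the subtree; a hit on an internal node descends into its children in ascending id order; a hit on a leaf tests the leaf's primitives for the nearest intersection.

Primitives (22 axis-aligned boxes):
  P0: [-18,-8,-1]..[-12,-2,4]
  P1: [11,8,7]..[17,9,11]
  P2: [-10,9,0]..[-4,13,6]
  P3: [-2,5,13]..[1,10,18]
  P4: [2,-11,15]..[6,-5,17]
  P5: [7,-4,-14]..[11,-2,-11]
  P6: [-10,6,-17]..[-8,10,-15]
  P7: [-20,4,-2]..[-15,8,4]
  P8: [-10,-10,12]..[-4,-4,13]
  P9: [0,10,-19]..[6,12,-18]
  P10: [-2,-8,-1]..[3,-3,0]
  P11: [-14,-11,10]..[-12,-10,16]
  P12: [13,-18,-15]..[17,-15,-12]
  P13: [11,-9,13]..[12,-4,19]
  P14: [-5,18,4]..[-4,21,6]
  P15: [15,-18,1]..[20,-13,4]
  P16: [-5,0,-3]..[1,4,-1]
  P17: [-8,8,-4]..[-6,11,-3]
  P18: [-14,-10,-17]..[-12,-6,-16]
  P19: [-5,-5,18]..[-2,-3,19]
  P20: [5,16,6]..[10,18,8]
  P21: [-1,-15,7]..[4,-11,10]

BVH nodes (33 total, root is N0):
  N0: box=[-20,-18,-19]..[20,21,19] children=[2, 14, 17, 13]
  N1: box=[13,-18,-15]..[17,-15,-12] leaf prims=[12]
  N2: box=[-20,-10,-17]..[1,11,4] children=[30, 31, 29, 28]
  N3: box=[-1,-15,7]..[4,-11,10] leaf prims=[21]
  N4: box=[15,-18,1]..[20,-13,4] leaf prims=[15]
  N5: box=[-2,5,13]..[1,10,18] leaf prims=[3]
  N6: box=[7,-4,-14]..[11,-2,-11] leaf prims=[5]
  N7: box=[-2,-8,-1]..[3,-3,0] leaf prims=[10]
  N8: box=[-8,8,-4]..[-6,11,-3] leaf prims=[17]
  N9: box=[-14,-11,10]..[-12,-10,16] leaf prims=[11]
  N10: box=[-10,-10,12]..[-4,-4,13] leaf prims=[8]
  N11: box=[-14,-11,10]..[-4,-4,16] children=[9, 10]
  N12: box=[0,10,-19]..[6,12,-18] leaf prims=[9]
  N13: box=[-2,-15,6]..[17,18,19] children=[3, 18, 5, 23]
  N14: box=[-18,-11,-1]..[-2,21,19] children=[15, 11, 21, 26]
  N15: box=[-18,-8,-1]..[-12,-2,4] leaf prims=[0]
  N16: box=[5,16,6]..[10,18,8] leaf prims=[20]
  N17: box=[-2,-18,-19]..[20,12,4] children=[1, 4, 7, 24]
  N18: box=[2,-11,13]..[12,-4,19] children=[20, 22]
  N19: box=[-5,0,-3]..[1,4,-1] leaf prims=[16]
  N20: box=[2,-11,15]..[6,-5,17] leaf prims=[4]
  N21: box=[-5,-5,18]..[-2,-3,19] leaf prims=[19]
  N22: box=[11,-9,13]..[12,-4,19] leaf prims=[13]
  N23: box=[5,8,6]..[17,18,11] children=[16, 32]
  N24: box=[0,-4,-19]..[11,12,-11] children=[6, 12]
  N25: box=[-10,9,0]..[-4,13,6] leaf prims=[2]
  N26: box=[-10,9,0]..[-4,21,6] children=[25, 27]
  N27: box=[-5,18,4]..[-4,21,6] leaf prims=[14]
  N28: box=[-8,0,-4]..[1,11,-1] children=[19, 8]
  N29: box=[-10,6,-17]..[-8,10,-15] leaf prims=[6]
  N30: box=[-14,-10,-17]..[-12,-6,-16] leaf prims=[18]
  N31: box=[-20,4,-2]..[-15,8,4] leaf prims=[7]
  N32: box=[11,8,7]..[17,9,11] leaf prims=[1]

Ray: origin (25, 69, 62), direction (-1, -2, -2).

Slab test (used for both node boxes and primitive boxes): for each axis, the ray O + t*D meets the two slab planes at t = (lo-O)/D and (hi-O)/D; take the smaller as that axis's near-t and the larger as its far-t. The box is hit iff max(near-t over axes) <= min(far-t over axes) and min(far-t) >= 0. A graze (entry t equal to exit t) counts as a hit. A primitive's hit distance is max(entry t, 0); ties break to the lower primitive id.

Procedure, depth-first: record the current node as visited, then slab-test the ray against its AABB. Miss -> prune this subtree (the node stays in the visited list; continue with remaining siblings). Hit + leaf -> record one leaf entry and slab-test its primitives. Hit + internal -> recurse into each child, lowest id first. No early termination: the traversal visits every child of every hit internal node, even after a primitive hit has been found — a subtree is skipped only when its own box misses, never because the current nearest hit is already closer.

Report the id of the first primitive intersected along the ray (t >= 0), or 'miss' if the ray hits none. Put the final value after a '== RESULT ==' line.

Trace the traversal:
N0 x:[5,45] y:[24,87/2] z:[43/2,81/2] -> hit [24,81/2], descend [2, 13, 14, 17]
  N2 x:[24,45] y:[29,79/2] z:[29,79/2] -> hit [29,79/2], descend [28, 29, 30, 31]
    N28 x:[24,33] y:[29,69/2] z:[63/2,33] -> hit [63/2,33], descend [8, 19]
      N8 x:[31,33] y:[29,61/2] z:[65/2,33] -> miss, prune
      N19 x:[24,30] y:[65/2,69/2] z:[63/2,65/2] -> miss, prune
    N29 x:[33,35] y:[59/2,63/2] z:[77/2,79/2] -> miss, prune
    N30 x:[37,39] y:[75/2,79/2] z:[39,79/2] -> hit [39,39] leaf, test {P18@t=39}
    N31 x:[40,45] y:[61/2,65/2] z:[29,32] -> miss, prune
  N13 x:[8,27] y:[51/2,42] z:[43/2,28] -> hit [51/2,27], descend [3, 5, 18, 23]
    N3 x:[21,26] y:[40,42] z:[26,55/2] -> miss, prune
    N5 x:[24,27] y:[59/2,32] z:[22,49/2] -> miss, prune
    N18 x:[13,23] y:[73/2,40] z:[43/2,49/2] -> miss, prune
    N23 x:[8,20] y:[51/2,61/2] z:[51/2,28] -> miss, prune
  N14 x:[27,43] y:[24,40] z:[43/2,63/2] -> hit [27,63/2], descend [11, 15, 21, 26]
    N11 x:[29,39] y:[73/2,40] z:[23,26] -> miss, prune
    N15 x:[37,43] y:[71/2,77/2] z:[29,63/2] -> miss, prune
    N21 x:[27,30] y:[36,37] z:[43/2,22] -> miss, prune
    N26 x:[29,35] y:[24,30] z:[28,31] -> hit [29,30], descend [25, 27]
      N25 x:[29,35] y:[28,30] z:[28,31] -> hit [29,30] leaf, test {P2@t=29}
      N27 x:[29,30] y:[24,51/2] z:[28,29] -> miss, prune
  N17 x:[5,27] y:[57/2,87/2] z:[29,81/2] -> miss, prune

Summary -> nodes [0, 2, 28, 8, 19, 29, 30, 31, 13, 3, 5, 18, 23, 14, 11, 15, 21, 26, 25, 27, 17]; box-tests=21; leaf-entries=2; first=P2

== RESULT ==
2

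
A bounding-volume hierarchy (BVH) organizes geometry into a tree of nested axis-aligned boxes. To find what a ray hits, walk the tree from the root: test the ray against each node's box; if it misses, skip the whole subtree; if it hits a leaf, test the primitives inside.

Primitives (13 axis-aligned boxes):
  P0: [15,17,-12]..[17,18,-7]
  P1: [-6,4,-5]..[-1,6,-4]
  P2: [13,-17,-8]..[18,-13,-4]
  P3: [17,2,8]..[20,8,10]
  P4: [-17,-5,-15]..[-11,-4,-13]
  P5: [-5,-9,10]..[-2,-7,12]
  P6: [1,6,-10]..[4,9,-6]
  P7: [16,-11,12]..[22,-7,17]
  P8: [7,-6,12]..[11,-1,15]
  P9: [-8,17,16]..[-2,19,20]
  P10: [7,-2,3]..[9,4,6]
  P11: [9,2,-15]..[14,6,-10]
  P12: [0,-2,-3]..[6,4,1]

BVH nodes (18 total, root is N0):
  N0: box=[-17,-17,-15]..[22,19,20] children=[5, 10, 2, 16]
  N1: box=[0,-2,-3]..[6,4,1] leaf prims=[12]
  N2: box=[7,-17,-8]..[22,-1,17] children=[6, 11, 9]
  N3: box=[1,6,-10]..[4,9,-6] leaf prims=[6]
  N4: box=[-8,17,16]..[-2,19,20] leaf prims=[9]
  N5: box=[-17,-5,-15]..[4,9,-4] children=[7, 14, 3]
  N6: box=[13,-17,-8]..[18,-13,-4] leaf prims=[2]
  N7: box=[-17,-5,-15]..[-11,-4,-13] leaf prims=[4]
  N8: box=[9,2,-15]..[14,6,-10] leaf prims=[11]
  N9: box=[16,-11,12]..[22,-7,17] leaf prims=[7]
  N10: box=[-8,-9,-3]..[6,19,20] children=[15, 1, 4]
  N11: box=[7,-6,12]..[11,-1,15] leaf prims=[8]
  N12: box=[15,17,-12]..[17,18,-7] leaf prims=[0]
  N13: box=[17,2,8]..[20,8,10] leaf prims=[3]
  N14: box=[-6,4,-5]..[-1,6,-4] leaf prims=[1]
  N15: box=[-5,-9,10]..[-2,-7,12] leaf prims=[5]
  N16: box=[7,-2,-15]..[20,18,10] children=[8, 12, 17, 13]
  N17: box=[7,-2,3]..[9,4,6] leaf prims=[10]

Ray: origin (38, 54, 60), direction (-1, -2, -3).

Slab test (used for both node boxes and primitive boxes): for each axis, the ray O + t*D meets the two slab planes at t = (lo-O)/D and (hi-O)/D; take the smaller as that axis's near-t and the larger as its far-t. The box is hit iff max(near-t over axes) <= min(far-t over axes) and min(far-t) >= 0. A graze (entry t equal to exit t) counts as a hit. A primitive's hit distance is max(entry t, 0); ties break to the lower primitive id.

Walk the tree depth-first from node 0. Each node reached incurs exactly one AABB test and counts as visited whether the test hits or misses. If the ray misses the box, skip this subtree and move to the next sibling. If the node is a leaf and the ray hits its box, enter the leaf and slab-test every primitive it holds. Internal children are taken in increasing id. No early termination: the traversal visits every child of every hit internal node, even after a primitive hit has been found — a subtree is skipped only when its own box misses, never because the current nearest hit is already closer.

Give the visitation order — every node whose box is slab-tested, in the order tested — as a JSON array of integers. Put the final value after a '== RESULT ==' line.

Trace the traversal:
N0 x:[16,55] y:[35/2,71/2] z:[40/3,25] -> hit [35/2,25], descend [2, 5, 10, 16]
  N2 x:[16,31] y:[55/2,71/2] z:[43/3,68/3] -> miss, prune
  N5 x:[34,55] y:[45/2,59/2] z:[64/3,25] -> miss, prune
  N10 x:[32,46] y:[35/2,63/2] z:[40/3,21] -> miss, prune
  N16 x:[18,31] y:[18,28] z:[50/3,25] -> hit [18,25], descend [8, 12, 13, 17]
    N8 x:[24,29] y:[24,26] z:[70/3,25] -> hit [24,25] leaf, test {P11@t=24}
    N12 x:[21,23] y:[18,37/2] z:[67/3,24] -> miss, prune
    N13 x:[18,21] y:[23,26] z:[50/3,52/3] -> miss, prune
    N17 x:[29,31] y:[25,28] z:[18,19] -> miss, prune

Visited [0, 2, 5, 10, 16, 8, 12, 13, 17]. Tests: 9 box, 1 leaf. Nearest: P11.

== RESULT ==
[0, 2, 5, 10, 16, 8, 12, 13, 17]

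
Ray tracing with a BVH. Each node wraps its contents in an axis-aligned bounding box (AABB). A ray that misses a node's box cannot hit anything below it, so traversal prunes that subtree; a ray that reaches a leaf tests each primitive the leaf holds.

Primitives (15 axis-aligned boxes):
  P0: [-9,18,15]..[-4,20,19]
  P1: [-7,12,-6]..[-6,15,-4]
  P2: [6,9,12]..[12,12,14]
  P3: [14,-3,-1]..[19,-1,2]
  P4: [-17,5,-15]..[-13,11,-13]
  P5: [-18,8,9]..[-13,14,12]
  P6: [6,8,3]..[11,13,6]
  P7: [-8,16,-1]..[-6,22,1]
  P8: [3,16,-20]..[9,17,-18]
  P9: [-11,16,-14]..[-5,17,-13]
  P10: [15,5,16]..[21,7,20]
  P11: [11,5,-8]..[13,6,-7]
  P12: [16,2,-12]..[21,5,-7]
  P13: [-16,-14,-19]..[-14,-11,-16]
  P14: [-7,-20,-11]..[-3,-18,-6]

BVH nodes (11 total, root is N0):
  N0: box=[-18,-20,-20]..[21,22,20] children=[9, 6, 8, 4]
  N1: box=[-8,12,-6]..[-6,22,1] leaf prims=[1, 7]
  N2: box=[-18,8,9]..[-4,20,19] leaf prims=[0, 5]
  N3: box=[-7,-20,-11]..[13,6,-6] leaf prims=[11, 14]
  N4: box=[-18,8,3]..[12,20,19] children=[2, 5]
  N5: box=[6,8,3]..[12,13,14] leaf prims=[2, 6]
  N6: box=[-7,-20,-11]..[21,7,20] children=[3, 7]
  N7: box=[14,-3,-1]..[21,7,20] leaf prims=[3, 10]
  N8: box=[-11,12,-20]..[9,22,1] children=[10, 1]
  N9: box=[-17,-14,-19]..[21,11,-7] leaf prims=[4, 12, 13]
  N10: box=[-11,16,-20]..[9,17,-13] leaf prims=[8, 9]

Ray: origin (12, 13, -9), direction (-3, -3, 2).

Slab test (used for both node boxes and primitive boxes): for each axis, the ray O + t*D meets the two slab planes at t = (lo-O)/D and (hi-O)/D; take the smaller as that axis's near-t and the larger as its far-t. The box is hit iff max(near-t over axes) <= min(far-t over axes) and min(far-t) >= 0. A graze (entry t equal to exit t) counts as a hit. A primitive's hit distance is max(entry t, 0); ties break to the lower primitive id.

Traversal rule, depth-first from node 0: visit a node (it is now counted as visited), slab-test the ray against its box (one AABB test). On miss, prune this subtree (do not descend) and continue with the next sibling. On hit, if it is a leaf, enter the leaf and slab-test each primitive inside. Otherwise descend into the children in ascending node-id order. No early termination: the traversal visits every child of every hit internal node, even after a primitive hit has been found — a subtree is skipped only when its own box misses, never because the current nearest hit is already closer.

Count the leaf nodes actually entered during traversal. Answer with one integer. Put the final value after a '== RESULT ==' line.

Traverse from the root:
N0 x:[-3,10] y:[-3,11] z:[-11/2,29/2] -> hit [-3,10], descend [4, 6, 8, 9]
  N4 x:[0,10] y:[-7/3,5/3] z:[6,14] -> miss, prune
  N6 x:[-3,19/3] y:[2,11] z:[-1,29/2] -> hit [2,19/3], descend [3, 7]
    N3 x:[-1/3,19/3] y:[7/3,11] z:[-1,3/2] -> miss, prune
    N7 x:[-3,-2/3] y:[2,16/3] z:[4,29/2] -> miss, prune
  N8 x:[1,23/3] y:[-3,1/3] z:[-11/2,5] -> miss, prune
  N9 x:[-3,29/3] y:[2/3,9] z:[-5,1] -> hit [2/3,1] leaf, test {P4(miss), P12(miss), P13(miss)}

order=[0, 4, 6, 3, 7, 8, 9]  |boxes|=7  |leaves|=1  hit=miss

== RESULT ==
1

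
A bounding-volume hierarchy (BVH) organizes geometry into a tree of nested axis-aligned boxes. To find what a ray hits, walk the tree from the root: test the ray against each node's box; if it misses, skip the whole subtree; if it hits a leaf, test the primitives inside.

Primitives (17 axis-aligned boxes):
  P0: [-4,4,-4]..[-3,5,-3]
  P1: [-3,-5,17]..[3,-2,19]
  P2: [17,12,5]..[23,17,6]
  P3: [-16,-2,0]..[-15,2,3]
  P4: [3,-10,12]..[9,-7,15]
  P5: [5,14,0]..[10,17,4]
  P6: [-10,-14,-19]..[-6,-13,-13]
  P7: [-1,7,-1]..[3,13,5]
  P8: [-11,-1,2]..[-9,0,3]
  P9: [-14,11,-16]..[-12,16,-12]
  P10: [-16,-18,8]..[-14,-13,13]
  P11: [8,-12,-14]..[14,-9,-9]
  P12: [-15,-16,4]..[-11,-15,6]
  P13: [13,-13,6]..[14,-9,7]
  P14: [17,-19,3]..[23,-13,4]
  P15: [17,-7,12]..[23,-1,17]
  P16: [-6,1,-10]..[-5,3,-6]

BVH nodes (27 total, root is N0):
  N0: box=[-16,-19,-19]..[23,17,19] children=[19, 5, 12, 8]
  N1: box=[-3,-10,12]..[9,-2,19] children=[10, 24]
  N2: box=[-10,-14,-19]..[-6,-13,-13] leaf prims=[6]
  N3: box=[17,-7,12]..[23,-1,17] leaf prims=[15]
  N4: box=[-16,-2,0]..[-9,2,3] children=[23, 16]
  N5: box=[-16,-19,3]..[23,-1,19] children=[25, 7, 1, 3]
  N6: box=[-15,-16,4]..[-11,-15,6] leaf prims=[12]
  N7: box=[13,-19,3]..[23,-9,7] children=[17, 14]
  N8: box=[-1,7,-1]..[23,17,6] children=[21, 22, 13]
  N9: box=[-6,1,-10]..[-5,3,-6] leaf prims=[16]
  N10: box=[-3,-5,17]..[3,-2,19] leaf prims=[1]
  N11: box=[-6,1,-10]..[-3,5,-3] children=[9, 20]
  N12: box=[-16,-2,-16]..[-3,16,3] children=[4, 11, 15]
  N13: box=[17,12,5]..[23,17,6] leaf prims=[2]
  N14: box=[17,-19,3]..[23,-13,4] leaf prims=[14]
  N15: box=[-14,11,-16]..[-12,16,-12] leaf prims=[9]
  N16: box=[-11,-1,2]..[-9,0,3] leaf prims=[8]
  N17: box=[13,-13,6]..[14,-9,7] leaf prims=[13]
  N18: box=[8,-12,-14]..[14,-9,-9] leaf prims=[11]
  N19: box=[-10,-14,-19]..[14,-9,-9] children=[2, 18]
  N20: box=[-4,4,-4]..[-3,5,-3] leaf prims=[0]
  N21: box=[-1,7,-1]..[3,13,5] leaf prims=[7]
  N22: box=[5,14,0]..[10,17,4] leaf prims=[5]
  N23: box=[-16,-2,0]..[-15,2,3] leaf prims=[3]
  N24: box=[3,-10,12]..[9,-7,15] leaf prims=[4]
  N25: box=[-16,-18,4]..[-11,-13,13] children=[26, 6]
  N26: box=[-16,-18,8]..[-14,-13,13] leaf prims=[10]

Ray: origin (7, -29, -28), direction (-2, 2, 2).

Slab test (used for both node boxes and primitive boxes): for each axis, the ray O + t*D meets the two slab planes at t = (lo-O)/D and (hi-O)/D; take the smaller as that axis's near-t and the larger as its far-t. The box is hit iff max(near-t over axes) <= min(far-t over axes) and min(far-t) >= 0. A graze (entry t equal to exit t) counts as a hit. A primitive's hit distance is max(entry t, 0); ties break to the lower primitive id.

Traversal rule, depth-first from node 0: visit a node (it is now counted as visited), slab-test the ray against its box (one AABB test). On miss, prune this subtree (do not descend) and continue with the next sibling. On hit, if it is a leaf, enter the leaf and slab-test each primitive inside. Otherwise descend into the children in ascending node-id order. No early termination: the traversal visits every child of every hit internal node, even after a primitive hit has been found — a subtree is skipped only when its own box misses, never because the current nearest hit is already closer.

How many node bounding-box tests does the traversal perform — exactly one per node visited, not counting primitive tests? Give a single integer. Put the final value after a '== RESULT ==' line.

Walk:
N0 x:[-8,23/2] y:[5,23] z:[9/2,47/2] -> hit [5,23/2], descend [5, 8, 12, 19]
  N5 x:[-8,23/2] y:[5,14] z:[31/2,47/2] -> miss, prune
  N8 x:[-8,4] y:[18,23] z:[27/2,17] -> miss, prune
  N12 x:[5,23/2] y:[27/2,45/2] z:[6,31/2] -> miss, prune
  N19 x:[-7/2,17/2] y:[15/2,10] z:[9/2,19/2] -> hit [15/2,17/2], descend [2, 18]
    N2 x:[13/2,17/2] y:[15/2,8] z:[9/2,15/2] -> hit [15/2,15/2] leaf, test {P6@t=15/2}
    N18 x:[-7/2,-1/2] y:[17/2,10] z:[7,19/2] -> miss, prune

7 AABB tests over nodes [0, 5, 8, 12, 19, 2, 18]; 1 leaf entered; closest P6.

== RESULT ==
7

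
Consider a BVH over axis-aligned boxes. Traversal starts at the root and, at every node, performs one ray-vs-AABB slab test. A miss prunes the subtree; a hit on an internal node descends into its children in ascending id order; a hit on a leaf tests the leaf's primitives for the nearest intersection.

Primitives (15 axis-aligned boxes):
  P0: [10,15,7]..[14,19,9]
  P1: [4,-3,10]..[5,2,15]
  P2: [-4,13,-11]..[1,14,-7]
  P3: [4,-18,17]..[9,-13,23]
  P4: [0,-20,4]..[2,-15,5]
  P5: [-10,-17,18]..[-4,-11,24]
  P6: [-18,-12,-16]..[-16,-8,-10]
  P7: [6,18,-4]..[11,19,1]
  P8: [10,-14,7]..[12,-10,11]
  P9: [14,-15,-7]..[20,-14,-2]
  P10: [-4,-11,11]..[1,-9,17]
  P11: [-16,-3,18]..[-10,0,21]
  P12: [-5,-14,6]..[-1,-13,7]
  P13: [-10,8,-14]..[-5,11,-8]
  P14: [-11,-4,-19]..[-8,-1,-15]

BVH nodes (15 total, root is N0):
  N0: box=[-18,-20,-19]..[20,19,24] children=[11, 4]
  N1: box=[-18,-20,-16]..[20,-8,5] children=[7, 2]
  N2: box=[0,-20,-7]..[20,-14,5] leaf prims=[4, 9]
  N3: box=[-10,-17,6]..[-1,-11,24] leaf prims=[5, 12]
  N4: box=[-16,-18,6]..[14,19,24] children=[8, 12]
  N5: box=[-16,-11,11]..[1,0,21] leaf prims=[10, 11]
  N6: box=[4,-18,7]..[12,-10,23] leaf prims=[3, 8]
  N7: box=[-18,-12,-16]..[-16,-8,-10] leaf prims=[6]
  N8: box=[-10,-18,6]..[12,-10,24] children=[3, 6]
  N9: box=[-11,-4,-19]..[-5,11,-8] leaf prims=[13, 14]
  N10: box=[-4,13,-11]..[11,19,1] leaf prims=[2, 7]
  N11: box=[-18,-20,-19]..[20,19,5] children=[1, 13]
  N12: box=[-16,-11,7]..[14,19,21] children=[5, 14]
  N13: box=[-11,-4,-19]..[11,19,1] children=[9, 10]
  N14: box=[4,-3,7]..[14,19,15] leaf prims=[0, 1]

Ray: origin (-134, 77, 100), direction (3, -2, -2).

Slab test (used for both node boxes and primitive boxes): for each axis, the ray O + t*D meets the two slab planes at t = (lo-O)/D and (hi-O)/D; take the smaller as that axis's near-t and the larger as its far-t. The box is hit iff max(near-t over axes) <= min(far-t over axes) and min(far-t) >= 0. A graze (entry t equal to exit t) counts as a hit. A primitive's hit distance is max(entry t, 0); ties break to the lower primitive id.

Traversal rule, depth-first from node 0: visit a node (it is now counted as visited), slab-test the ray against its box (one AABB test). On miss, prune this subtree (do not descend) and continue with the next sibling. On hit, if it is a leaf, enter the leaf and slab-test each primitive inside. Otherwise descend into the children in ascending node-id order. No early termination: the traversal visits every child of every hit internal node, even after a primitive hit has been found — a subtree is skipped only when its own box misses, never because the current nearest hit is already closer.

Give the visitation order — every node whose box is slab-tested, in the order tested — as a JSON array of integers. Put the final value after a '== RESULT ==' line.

Walk:
N0 x:[116/3,154/3] y:[29,97/2] z:[38,119/2] -> hit [116/3,97/2], descend [4, 11]
  N4 x:[118/3,148/3] y:[29,95/2] z:[38,47] -> hit [118/3,47], descend [8, 12]
    N8 x:[124/3,146/3] y:[87/2,95/2] z:[38,47] -> hit [87/2,47], descend [3, 6]
      N3 x:[124/3,133/3] y:[44,47] z:[38,47] -> hit [44,133/3] leaf, test {P5(miss), P12(miss)}
      N6 x:[46,146/3] y:[87/2,95/2] z:[77/2,93/2] -> hit [46,93/2] leaf, test {P3(miss), P8(miss)}
    N12 x:[118/3,148/3] y:[29,44] z:[79/2,93/2] -> hit [79/2,44], descend [5, 14]
      N5 x:[118/3,45] y:[77/2,44] z:[79/2,89/2] -> hit [79/2,44] leaf, test {P10@t=130/3, P11@t=79/2}
      N14 x:[46,148/3] y:[29,40] z:[85/2,93/2] -> miss, prune
  N11 x:[116/3,154/3] y:[29,97/2] z:[95/2,119/2] -> hit [95/2,97/2], descend [1, 13]
    N1 x:[116/3,154/3] y:[85/2,97/2] z:[95/2,58] -> hit [95/2,97/2], descend [2, 7]
      N2 x:[134/3,154/3] y:[91/2,97/2] z:[95/2,107/2] -> hit [95/2,97/2] leaf, test {P4(miss), P9(miss)}
      N7 x:[116/3,118/3] y:[85/2,89/2] z:[55,58] -> miss, prune
    N13 x:[41,145/3] y:[29,81/2] z:[99/2,119/2] -> miss, prune

Visited [0, 4, 8, 3, 6, 12, 5, 14, 11, 1, 2, 7, 13]. Tests: 13 box, 4 leaf. Nearest: P11.

== RESULT ==
[0, 4, 8, 3, 6, 12, 5, 14, 11, 1, 2, 7, 13]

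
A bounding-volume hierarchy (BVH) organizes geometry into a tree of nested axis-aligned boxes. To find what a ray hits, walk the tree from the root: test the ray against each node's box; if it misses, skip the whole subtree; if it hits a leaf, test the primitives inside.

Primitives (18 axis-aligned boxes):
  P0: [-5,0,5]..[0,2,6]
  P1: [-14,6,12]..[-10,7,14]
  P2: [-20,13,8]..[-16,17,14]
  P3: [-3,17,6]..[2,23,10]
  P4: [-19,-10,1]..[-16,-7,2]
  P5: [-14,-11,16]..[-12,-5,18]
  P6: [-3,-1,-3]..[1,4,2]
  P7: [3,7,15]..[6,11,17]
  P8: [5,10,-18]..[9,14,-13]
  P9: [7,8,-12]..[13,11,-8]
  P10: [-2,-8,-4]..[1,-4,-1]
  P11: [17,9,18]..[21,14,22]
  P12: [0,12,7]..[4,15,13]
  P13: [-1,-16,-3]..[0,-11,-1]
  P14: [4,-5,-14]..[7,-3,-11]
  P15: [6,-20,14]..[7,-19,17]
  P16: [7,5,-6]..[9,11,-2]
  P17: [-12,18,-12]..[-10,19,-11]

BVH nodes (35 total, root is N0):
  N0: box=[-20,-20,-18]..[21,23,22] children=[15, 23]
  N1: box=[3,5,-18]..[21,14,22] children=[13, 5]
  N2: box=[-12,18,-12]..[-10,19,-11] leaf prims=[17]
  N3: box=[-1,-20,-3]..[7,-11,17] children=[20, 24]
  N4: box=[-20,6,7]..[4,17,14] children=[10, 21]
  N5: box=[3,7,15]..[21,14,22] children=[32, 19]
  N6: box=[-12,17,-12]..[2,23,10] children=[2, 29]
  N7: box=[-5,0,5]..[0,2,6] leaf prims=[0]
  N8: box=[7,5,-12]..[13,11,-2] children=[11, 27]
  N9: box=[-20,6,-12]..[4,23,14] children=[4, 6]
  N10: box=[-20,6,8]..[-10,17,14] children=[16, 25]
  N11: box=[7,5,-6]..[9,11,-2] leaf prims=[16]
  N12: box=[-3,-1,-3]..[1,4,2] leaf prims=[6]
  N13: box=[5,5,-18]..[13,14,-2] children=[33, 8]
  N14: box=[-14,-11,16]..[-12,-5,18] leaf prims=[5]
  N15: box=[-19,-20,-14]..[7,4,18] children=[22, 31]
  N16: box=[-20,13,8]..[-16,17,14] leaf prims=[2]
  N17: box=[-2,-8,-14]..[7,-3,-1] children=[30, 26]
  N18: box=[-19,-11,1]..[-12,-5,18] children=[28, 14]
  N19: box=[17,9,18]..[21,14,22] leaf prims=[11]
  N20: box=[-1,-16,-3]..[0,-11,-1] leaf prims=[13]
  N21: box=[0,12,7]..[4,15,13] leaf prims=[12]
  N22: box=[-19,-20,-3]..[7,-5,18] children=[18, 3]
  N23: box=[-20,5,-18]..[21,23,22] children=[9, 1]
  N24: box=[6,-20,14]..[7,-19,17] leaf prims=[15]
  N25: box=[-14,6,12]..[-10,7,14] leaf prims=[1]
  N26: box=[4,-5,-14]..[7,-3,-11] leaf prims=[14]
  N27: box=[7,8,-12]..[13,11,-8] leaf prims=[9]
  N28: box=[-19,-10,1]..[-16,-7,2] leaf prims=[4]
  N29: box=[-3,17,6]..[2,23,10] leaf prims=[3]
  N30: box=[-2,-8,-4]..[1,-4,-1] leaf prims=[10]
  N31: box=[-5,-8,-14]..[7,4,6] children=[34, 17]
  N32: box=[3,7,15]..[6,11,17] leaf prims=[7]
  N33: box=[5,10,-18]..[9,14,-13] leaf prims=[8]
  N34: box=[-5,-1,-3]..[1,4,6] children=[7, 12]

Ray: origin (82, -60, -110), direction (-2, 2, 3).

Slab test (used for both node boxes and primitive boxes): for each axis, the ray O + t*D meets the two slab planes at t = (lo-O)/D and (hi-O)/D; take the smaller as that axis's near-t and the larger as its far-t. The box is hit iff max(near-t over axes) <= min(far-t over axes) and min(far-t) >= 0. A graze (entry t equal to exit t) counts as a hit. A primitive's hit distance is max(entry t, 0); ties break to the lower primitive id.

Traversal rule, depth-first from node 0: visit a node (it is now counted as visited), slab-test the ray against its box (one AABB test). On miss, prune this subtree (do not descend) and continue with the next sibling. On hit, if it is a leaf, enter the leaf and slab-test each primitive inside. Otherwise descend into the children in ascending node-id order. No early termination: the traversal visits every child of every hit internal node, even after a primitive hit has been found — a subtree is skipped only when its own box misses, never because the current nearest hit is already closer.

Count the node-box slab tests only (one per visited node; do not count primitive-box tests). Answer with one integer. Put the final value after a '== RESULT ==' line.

Traverse from the root:
N0 x:[61/2,51] y:[20,83/2] z:[92/3,44] -> hit [92/3,83/2], descend [15, 23]
  N15 x:[75/2,101/2] y:[20,32] z:[32,128/3] -> miss, prune
  N23 x:[61/2,51] y:[65/2,83/2] z:[92/3,44] -> hit [65/2,83/2], descend [1, 9]
    N1 x:[61/2,79/2] y:[65/2,37] z:[92/3,44] -> hit [65/2,37], descend [5, 13]
      N5 x:[61/2,79/2] y:[67/2,37] z:[125/3,44] -> miss, prune
      N13 x:[69/2,77/2] y:[65/2,37] z:[92/3,36] -> hit [69/2,36], descend [8, 33]
        N8 x:[69/2,75/2] y:[65/2,71/2] z:[98/3,36] -> hit [69/2,71/2], descend [11, 27]
          N11 x:[73/2,75/2] y:[65/2,71/2] z:[104/3,36] -> miss, prune
          N27 x:[69/2,75/2] y:[34,71/2] z:[98/3,34] -> miss, prune
        N33 x:[73/2,77/2] y:[35,37] z:[92/3,97/3] -> miss, prune
    N9 x:[39,51] y:[33,83/2] z:[98/3,124/3] -> hit [39,124/3], descend [4, 6]
      N4 x:[39,51] y:[33,77/2] z:[39,124/3] -> miss, prune
      N6 x:[40,47] y:[77/2,83/2] z:[98/3,40] -> hit [40,40], descend [2, 29]
        N2 x:[46,47] y:[39,79/2] z:[98/3,33] -> miss, prune
        N29 x:[40,85/2] y:[77/2,83/2] z:[116/3,40] -> hit [40,40] leaf, test {P3@t=40}

order=[0, 15, 23, 1, 5, 13, 8, 11, 27, 33, 9, 4, 6, 2, 29]  |boxes|=15  |leaves|=1  hit=P3

== RESULT ==
15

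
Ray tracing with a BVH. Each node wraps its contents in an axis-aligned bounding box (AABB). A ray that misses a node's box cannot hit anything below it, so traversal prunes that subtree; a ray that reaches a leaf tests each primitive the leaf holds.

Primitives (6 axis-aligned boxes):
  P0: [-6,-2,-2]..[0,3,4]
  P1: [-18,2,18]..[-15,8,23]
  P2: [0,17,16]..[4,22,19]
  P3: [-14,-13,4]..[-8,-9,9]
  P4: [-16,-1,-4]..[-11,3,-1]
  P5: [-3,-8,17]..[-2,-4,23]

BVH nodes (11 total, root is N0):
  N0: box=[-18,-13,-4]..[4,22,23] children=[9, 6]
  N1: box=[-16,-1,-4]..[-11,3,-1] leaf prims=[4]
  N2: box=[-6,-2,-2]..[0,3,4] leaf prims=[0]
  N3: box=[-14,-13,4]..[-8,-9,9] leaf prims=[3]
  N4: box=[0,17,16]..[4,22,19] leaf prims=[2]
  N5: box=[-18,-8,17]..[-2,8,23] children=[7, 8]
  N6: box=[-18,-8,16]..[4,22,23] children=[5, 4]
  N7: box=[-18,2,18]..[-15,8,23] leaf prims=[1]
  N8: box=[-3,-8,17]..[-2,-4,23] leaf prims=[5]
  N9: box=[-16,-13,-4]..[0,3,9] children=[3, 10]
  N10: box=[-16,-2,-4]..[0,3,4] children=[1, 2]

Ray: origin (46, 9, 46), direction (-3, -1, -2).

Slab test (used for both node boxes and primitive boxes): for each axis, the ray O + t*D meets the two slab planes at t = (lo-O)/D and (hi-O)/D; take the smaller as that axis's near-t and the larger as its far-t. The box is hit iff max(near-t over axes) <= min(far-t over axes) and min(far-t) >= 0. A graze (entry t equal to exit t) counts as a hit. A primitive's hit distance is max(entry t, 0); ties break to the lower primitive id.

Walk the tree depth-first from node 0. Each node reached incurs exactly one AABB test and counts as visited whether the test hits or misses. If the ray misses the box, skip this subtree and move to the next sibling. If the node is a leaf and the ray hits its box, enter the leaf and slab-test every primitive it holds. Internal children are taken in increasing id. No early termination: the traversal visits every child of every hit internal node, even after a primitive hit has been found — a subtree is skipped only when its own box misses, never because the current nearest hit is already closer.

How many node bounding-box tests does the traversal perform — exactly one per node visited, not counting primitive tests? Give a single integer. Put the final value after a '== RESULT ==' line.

Walk:
N0 x:[14,64/3] y:[-13,22] z:[23/2,25] -> hit [14,64/3], descend [6, 9]
  N6 x:[14,64/3] y:[-13,17] z:[23/2,15] -> hit [14,15], descend [4, 5]
    N4 x:[14,46/3] y:[-13,-8] z:[27/2,15] -> miss, prune
    N5 x:[16,64/3] y:[1,17] z:[23/2,29/2] -> miss, prune
  N9 x:[46/3,62/3] y:[6,22] z:[37/2,25] -> hit [37/2,62/3], descend [3, 10]
    N3 x:[18,20] y:[18,22] z:[37/2,21] -> hit [37/2,20] leaf, test {P3@t=37/2}
    N10 x:[46/3,62/3] y:[6,11] z:[21,25] -> miss, prune

Visited [0, 6, 4, 5, 9, 3, 10]. Tests: 7 box, 1 leaf. Nearest: P3.

== RESULT ==
7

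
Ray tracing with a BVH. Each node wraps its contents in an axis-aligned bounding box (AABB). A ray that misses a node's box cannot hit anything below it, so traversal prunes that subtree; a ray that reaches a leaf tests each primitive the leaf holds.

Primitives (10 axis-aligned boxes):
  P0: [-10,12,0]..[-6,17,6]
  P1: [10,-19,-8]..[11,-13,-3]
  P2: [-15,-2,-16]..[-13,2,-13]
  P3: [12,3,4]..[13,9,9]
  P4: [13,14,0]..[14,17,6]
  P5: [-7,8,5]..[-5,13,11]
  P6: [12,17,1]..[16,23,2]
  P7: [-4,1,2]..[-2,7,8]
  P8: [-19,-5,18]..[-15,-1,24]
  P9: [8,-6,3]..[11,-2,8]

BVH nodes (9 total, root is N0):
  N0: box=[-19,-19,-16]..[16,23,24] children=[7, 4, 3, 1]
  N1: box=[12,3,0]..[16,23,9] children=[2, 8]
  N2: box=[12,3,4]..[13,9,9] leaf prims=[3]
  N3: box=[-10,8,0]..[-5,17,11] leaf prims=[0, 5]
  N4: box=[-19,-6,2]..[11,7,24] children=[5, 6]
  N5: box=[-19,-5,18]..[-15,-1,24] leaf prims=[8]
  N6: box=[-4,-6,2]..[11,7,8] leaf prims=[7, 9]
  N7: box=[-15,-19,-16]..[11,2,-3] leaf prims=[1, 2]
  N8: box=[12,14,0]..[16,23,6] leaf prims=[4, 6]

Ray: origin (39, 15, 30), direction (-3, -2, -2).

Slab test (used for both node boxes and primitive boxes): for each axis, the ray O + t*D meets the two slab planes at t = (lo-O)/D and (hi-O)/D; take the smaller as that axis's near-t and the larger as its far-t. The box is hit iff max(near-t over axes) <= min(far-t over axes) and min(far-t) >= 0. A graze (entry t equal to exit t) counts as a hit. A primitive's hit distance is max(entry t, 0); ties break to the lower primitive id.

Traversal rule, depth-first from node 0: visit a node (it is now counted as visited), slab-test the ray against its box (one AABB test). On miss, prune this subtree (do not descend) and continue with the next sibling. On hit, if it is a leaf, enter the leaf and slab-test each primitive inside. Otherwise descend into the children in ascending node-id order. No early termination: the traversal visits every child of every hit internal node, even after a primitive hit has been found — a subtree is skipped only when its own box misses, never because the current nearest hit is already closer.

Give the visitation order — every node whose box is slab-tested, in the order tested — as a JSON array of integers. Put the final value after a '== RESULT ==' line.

Trace the traversal:
N0 x:[23/3,58/3] y:[-4,17] z:[3,23] -> hit [23/3,17], descend [1, 3, 4, 7]
  N1 x:[23/3,9] y:[-4,6] z:[21/2,15] -> miss, prune
  N3 x:[44/3,49/3] y:[-1,7/2] z:[19/2,15] -> miss, prune
  N4 x:[28/3,58/3] y:[4,21/2] z:[3,14] -> hit [28/3,21/2], descend [5, 6]
    N5 x:[18,58/3] y:[8,10] z:[3,6] -> miss, prune
    N6 x:[28/3,43/3] y:[4,21/2] z:[11,14] -> miss, prune
  N7 x:[28/3,18] y:[13/2,17] z:[33/2,23] -> hit [33/2,17] leaf, test {P1(miss), P2(miss)}

Visited [0, 1, 3, 4, 5, 6, 7]. Tests: 7 box, 1 leaf. Nearest: miss.

== RESULT ==
[0, 1, 3, 4, 5, 6, 7]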